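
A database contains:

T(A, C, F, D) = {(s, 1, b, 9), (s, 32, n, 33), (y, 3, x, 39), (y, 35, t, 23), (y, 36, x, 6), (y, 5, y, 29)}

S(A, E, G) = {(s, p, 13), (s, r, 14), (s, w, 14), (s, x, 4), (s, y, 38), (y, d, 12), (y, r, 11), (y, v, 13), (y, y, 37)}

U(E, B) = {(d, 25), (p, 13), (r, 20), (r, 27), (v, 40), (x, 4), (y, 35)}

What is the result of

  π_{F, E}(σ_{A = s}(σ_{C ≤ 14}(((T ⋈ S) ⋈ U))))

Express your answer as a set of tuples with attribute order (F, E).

T ⋈ S (natural join on A): {(s, 1, b, 9, p, 13), (s, 1, b, 9, r, 14), (s, 1, b, 9, w, 14), (s, 1, b, 9, x, 4), (s, 1, b, 9, y, 38), (s, 32, n, 33, p, 13), (s, 32, n, 33, r, 14), (s, 32, n, 33, w, 14), (s, 32, n, 33, x, 4), (s, 32, n, 33, y, 38), (y, 3, x, 39, d, 12), (y, 3, x, 39, r, 11), (y, 3, x, 39, v, 13), (y, 3, x, 39, y, 37), (y, 35, t, 23, d, 12), (y, 35, t, 23, r, 11), (y, 35, t, 23, v, 13), (y, 35, t, 23, y, 37), (y, 36, x, 6, d, 12), (y, 36, x, 6, r, 11), (y, 36, x, 6, v, 13), (y, 36, x, 6, y, 37), (y, 5, y, 29, d, 12), (y, 5, y, 29, r, 11), (y, 5, y, 29, v, 13), (y, 5, y, 29, y, 37)}
(T ⋈ S) ⋈ U (natural join on E): {(s, 1, b, 9, p, 13, 13), (s, 1, b, 9, r, 14, 20), (s, 1, b, 9, r, 14, 27), (s, 1, b, 9, x, 4, 4), (s, 1, b, 9, y, 38, 35), (s, 32, n, 33, p, 13, 13), (s, 32, n, 33, r, 14, 20), (s, 32, n, 33, r, 14, 27), (s, 32, n, 33, x, 4, 4), (s, 32, n, 33, y, 38, 35), (y, 3, x, 39, d, 12, 25), (y, 3, x, 39, r, 11, 20), (y, 3, x, 39, r, 11, 27), (y, 3, x, 39, v, 13, 40), (y, 3, x, 39, y, 37, 35), (y, 35, t, 23, d, 12, 25), (y, 35, t, 23, r, 11, 20), (y, 35, t, 23, r, 11, 27), (y, 35, t, 23, v, 13, 40), (y, 35, t, 23, y, 37, 35), (y, 36, x, 6, d, 12, 25), (y, 36, x, 6, r, 11, 20), (y, 36, x, 6, r, 11, 27), (y, 36, x, 6, v, 13, 40), (y, 36, x, 6, y, 37, 35), (y, 5, y, 29, d, 12, 25), (y, 5, y, 29, r, 11, 20), (y, 5, y, 29, r, 11, 27), (y, 5, y, 29, v, 13, 40), (y, 5, y, 29, y, 37, 35)}
Apply σ_{C ≤ 14}; surviving tuples: {(s, 1, b, 9, p, 13, 13), (s, 1, b, 9, r, 14, 20), (s, 1, b, 9, r, 14, 27), (s, 1, b, 9, x, 4, 4), (s, 1, b, 9, y, 38, 35), (y, 3, x, 39, d, 12, 25), (y, 3, x, 39, r, 11, 20), (y, 3, x, 39, r, 11, 27), (y, 3, x, 39, v, 13, 40), (y, 3, x, 39, y, 37, 35), (y, 5, y, 29, d, 12, 25), (y, 5, y, 29, r, 11, 20), (y, 5, y, 29, r, 11, 27), (y, 5, y, 29, v, 13, 40), (y, 5, y, 29, y, 37, 35)}
Apply σ_{A = s}; surviving tuples: {(s, 1, b, 9, p, 13, 13), (s, 1, b, 9, r, 14, 20), (s, 1, b, 9, r, 14, 27), (s, 1, b, 9, x, 4, 4), (s, 1, b, 9, y, 38, 35)}
π[F, E]: project onto (F, E) (1 duplicate(s) eliminated) → {(b, p), (b, r), (b, x), (b, y)}

{(b, p), (b, r), (b, x), (b, y)}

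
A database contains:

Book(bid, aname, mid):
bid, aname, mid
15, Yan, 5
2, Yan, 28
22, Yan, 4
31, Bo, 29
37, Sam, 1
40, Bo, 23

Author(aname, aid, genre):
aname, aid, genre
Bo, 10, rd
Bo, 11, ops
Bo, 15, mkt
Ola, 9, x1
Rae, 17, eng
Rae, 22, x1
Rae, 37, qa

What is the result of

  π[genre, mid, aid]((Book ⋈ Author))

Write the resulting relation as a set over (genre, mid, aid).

Book ⋈ Author (natural join on aname): {(31, Bo, 29, 10, rd), (31, Bo, 29, 11, ops), (31, Bo, 29, 15, mkt), (40, Bo, 23, 10, rd), (40, Bo, 23, 11, ops), (40, Bo, 23, 15, mkt)}
π[genre, mid, aid]: project onto (genre, mid, aid) → {(mkt, 23, 15), (mkt, 29, 15), (ops, 23, 11), (ops, 29, 11), (rd, 23, 10), (rd, 29, 10)}

{(mkt, 23, 15), (mkt, 29, 15), (ops, 23, 11), (ops, 29, 11), (rd, 23, 10), (rd, 29, 10)}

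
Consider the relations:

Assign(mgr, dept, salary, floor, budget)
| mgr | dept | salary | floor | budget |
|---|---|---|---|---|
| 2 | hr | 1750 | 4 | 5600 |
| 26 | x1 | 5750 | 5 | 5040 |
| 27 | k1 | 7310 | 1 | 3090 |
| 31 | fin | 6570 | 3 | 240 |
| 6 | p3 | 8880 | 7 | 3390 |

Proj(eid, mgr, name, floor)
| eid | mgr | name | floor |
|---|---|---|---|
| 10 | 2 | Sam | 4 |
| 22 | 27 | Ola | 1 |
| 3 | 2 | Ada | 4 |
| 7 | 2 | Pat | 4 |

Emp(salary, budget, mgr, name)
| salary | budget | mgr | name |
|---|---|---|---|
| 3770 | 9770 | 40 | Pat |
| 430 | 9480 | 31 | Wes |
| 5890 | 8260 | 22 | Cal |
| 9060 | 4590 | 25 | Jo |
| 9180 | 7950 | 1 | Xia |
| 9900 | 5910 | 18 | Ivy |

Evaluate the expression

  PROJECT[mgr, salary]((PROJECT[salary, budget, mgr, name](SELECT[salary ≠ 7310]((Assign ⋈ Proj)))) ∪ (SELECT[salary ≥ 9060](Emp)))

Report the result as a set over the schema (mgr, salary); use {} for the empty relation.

{(1, 9180), (18, 9900), (2, 1750), (25, 9060)}

Assign ⋈ Proj (natural join on mgr, floor): {(2, hr, 1750, 4, 5600, 10, Sam), (2, hr, 1750, 4, 5600, 3, Ada), (2, hr, 1750, 4, 5600, 7, Pat), (27, k1, 7310, 1, 3090, 22, Ola)}
Filtering on salary ≠ 7310 leaves {(2, hr, 1750, 4, 5600, 10, Sam), (2, hr, 1750, 4, 5600, 3, Ada), (2, hr, 1750, 4, 5600, 7, Pat)}.
Projecting to salary, budget, mgr, name: {(1750, 5600, 2, Ada), (1750, 5600, 2, Pat), (1750, 5600, 2, Sam)}
Filtering on salary ≥ 9060 leaves {(9060, 4590, 25, Jo), (9180, 7950, 1, Xia), (9900, 5910, 18, Ivy)}.
Taking the union: {(1750, 5600, 2, Ada), (1750, 5600, 2, Pat), (1750, 5600, 2, Sam), (9060, 4590, 25, Jo), (9180, 7950, 1, Xia), (9900, 5910, 18, Ivy)}
Projecting to mgr, salary (2 duplicate(s) eliminated): {(1, 9180), (18, 9900), (2, 1750), (25, 9060)}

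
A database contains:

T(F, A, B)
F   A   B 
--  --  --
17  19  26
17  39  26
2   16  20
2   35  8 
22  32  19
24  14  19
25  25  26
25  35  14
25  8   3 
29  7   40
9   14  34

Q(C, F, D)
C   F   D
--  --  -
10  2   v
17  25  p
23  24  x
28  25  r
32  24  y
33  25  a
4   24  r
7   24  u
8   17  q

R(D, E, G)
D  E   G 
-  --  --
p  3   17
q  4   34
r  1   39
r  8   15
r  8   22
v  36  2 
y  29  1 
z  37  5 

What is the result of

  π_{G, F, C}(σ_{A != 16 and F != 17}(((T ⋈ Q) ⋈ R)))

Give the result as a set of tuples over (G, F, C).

{(1, 24, 32), (15, 24, 4), (15, 25, 28), (17, 25, 17), (2, 2, 10), (22, 24, 4), (22, 25, 28), (39, 24, 4), (39, 25, 28)}

Natural join on F: {(17, 19, 26, 8, q), (17, 39, 26, 8, q), (2, 16, 20, 10, v), (2, 35, 8, 10, v), (24, 14, 19, 23, x), (24, 14, 19, 32, y), (24, 14, 19, 4, r), (24, 14, 19, 7, u), (25, 25, 26, 17, p), (25, 25, 26, 28, r), (25, 25, 26, 33, a), (25, 35, 14, 17, p), (25, 35, 14, 28, r), (25, 35, 14, 33, a), (25, 8, 3, 17, p), (25, 8, 3, 28, r), (25, 8, 3, 33, a)}
Natural join on D: {(17, 19, 26, 8, q, 4, 34), (17, 39, 26, 8, q, 4, 34), (2, 16, 20, 10, v, 36, 2), (2, 35, 8, 10, v, 36, 2), (24, 14, 19, 32, y, 29, 1), (24, 14, 19, 4, r, 1, 39), (24, 14, 19, 4, r, 8, 15), (24, 14, 19, 4, r, 8, 22), (25, 25, 26, 17, p, 3, 17), (25, 25, 26, 28, r, 1, 39), (25, 25, 26, 28, r, 8, 15), (25, 25, 26, 28, r, 8, 22), (25, 35, 14, 17, p, 3, 17), (25, 35, 14, 28, r, 1, 39), (25, 35, 14, 28, r, 8, 15), (25, 35, 14, 28, r, 8, 22), (25, 8, 3, 17, p, 3, 17), (25, 8, 3, 28, r, 1, 39), (25, 8, 3, 28, r, 8, 15), (25, 8, 3, 28, r, 8, 22)}
σ[A != 16 and F != 17]: keep tuples satisfying A != 16 and F != 17 → {(2, 35, 8, 10, v, 36, 2), (24, 14, 19, 32, y, 29, 1), (24, 14, 19, 4, r, 1, 39), (24, 14, 19, 4, r, 8, 15), (24, 14, 19, 4, r, 8, 22), (25, 25, 26, 17, p, 3, 17), (25, 25, 26, 28, r, 1, 39), (25, 25, 26, 28, r, 8, 15), (25, 25, 26, 28, r, 8, 22), (25, 35, 14, 17, p, 3, 17), (25, 35, 14, 28, r, 1, 39), (25, 35, 14, 28, r, 8, 15), (25, 35, 14, 28, r, 8, 22), (25, 8, 3, 17, p, 3, 17), (25, 8, 3, 28, r, 1, 39), (25, 8, 3, 28, r, 8, 15), (25, 8, 3, 28, r, 8, 22)}
Keep only column(s) G, F, C (8 duplicate(s) eliminated): {(1, 24, 32), (15, 24, 4), (15, 25, 28), (17, 25, 17), (2, 2, 10), (22, 24, 4), (22, 25, 28), (39, 24, 4), (39, 25, 28)}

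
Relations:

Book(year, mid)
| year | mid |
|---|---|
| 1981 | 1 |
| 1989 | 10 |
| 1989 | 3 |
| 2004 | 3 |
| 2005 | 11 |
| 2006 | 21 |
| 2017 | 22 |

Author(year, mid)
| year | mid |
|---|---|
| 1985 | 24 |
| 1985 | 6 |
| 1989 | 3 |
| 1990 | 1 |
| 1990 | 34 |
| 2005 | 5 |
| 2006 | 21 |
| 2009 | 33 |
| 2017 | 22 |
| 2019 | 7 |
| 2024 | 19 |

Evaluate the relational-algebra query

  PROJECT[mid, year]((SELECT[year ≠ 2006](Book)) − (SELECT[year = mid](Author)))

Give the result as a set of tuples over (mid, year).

Apply σ_{year ≠ 2006}; surviving tuples: {(1981, 1), (1989, 10), (1989, 3), (2004, 3), (2005, 11), (2017, 22)}
Apply σ_{year = mid}; surviving tuples: {}
Taking the difference: {(1981, 1), (1989, 10), (1989, 3), (2004, 3), (2005, 11), (2017, 22)}
Keep only column(s) mid, year: {(1, 1981), (10, 1989), (11, 2005), (22, 2017), (3, 1989), (3, 2004)}

{(1, 1981), (10, 1989), (11, 2005), (22, 2017), (3, 1989), (3, 2004)}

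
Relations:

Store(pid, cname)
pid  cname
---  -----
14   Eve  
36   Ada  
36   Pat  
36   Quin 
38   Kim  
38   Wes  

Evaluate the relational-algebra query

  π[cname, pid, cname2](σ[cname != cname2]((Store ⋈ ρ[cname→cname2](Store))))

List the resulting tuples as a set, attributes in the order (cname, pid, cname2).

{(Ada, 36, Pat), (Ada, 36, Quin), (Kim, 38, Wes), (Pat, 36, Ada), (Pat, 36, Quin), (Quin, 36, Ada), (Quin, 36, Pat), (Wes, 38, Kim)}

ρ[cname→cname2]: schema becomes (pid, cname2); tuples unchanged.
Natural join on pid: {(14, Eve, Eve), (36, Ada, Ada), (36, Ada, Pat), (36, Ada, Quin), (36, Pat, Ada), (36, Pat, Pat), (36, Pat, Quin), (36, Quin, Ada), (36, Quin, Pat), (36, Quin, Quin), (38, Kim, Kim), (38, Kim, Wes), (38, Wes, Kim), (38, Wes, Wes)}
Selection cname != cname2: {(36, Ada, Pat), (36, Ada, Quin), (36, Pat, Ada), (36, Pat, Quin), (36, Quin, Ada), (36, Quin, Pat), (38, Kim, Wes), (38, Wes, Kim)}
π[cname, pid, cname2]: project onto (cname, pid, cname2) → {(Ada, 36, Pat), (Ada, 36, Quin), (Kim, 38, Wes), (Pat, 36, Ada), (Pat, 36, Quin), (Quin, 36, Ada), (Quin, 36, Pat), (Wes, 38, Kim)}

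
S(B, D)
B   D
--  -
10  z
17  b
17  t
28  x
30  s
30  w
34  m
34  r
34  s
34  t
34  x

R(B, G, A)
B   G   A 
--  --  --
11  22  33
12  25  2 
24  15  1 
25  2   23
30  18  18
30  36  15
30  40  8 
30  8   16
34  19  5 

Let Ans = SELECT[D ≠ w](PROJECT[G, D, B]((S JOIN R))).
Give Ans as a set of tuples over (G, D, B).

S ⋈ R (natural join on B): {(30, s, 18, 18), (30, s, 36, 15), (30, s, 40, 8), (30, s, 8, 16), (30, w, 18, 18), (30, w, 36, 15), (30, w, 40, 8), (30, w, 8, 16), (34, m, 19, 5), (34, r, 19, 5), (34, s, 19, 5), (34, t, 19, 5), (34, x, 19, 5)}
π[G, D, B]: project onto (G, D, B) → {(18, s, 30), (18, w, 30), (19, m, 34), (19, r, 34), (19, s, 34), (19, t, 34), (19, x, 34), (36, s, 30), (36, w, 30), (40, s, 30), (40, w, 30), (8, s, 30), (8, w, 30)}
Selection D ≠ w: {(18, s, 30), (19, m, 34), (19, r, 34), (19, s, 34), (19, t, 34), (19, x, 34), (36, s, 30), (40, s, 30), (8, s, 30)}

{(18, s, 30), (19, m, 34), (19, r, 34), (19, s, 34), (19, t, 34), (19, x, 34), (36, s, 30), (40, s, 30), (8, s, 30)}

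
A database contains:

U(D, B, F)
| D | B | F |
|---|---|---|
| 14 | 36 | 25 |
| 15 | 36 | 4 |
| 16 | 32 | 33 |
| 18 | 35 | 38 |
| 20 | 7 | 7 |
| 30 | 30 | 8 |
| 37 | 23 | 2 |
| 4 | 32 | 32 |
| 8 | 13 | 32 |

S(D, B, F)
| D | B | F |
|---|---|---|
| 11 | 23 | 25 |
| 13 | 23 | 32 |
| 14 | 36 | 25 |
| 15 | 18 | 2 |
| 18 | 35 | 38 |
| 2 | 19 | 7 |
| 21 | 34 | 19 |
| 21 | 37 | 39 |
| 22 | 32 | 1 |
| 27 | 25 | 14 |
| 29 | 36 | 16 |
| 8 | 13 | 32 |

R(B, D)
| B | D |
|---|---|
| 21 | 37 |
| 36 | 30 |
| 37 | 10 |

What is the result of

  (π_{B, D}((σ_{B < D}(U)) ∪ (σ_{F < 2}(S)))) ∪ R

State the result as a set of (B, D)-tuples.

Filtering on B < D leaves {(20, 7, 7), (37, 23, 2)}.
Filtering on F < 2 leaves {(22, 32, 1)}.
Taking the union: {(20, 7, 7), (22, 32, 1), (37, 23, 2)}
π_{B, D} gives {(23, 37), (32, 22), (7, 20)}.
Taking the union: {(21, 37), (23, 37), (32, 22), (36, 30), (37, 10), (7, 20)}

{(21, 37), (23, 37), (32, 22), (36, 30), (37, 10), (7, 20)}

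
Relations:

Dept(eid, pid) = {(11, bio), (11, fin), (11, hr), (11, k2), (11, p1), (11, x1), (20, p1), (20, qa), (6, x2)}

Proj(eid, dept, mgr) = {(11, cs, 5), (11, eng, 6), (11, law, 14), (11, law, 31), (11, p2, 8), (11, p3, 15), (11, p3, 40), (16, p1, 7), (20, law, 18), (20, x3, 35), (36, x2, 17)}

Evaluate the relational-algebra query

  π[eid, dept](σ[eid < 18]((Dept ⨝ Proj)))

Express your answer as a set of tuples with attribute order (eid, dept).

{(11, cs), (11, eng), (11, law), (11, p2), (11, p3)}

Natural join on eid: {(11, bio, cs, 5), (11, bio, eng, 6), (11, bio, law, 14), (11, bio, law, 31), (11, bio, p2, 8), (11, bio, p3, 15), (11, bio, p3, 40), (11, fin, cs, 5), (11, fin, eng, 6), (11, fin, law, 14), (11, fin, law, 31), (11, fin, p2, 8), (11, fin, p3, 15), (11, fin, p3, 40), (11, hr, cs, 5), (11, hr, eng, 6), (11, hr, law, 14), (11, hr, law, 31), (11, hr, p2, 8), (11, hr, p3, 15), (11, hr, p3, 40), (11, k2, cs, 5), (11, k2, eng, 6), (11, k2, law, 14), (11, k2, law, 31), (11, k2, p2, 8), (11, k2, p3, 15), (11, k2, p3, 40), (11, p1, cs, 5), (11, p1, eng, 6), (11, p1, law, 14), (11, p1, law, 31), (11, p1, p2, 8), (11, p1, p3, 15), (11, p1, p3, 40), (11, x1, cs, 5), (11, x1, eng, 6), (11, x1, law, 14), (11, x1, law, 31), (11, x1, p2, 8), (11, x1, p3, 15), (11, x1, p3, 40), (20, p1, law, 18), (20, p1, x3, 35), (20, qa, law, 18), (20, qa, x3, 35)}
Filtering on eid < 18 leaves {(11, bio, cs, 5), (11, bio, eng, 6), (11, bio, law, 14), (11, bio, law, 31), (11, bio, p2, 8), (11, bio, p3, 15), (11, bio, p3, 40), (11, fin, cs, 5), (11, fin, eng, 6), (11, fin, law, 14), (11, fin, law, 31), (11, fin, p2, 8), (11, fin, p3, 15), (11, fin, p3, 40), (11, hr, cs, 5), (11, hr, eng, 6), (11, hr, law, 14), (11, hr, law, 31), (11, hr, p2, 8), (11, hr, p3, 15), (11, hr, p3, 40), (11, k2, cs, 5), (11, k2, eng, 6), (11, k2, law, 14), (11, k2, law, 31), (11, k2, p2, 8), (11, k2, p3, 15), (11, k2, p3, 40), (11, p1, cs, 5), (11, p1, eng, 6), (11, p1, law, 14), (11, p1, law, 31), (11, p1, p2, 8), (11, p1, p3, 15), (11, p1, p3, 40), (11, x1, cs, 5), (11, x1, eng, 6), (11, x1, law, 14), (11, x1, law, 31), (11, x1, p2, 8), (11, x1, p3, 15), (11, x1, p3, 40)}.
π[eid, dept]: project onto (eid, dept) (37 duplicate(s) eliminated) → {(11, cs), (11, eng), (11, law), (11, p2), (11, p3)}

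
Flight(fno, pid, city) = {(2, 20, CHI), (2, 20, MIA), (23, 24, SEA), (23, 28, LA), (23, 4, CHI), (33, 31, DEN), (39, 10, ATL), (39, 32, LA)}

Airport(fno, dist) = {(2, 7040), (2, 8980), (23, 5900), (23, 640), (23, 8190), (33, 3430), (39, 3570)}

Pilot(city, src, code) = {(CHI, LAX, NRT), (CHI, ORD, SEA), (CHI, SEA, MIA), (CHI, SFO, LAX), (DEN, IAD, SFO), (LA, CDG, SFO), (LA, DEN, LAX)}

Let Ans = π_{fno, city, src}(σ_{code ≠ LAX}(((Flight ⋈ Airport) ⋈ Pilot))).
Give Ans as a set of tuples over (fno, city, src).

Joining Flight and Airport on fno yields {(2, 20, CHI, 7040), (2, 20, CHI, 8980), (2, 20, MIA, 7040), (2, 20, MIA, 8980), (23, 24, SEA, 5900), (23, 24, SEA, 640), (23, 24, SEA, 8190), (23, 28, LA, 5900), (23, 28, LA, 640), (23, 28, LA, 8190), (23, 4, CHI, 5900), (23, 4, CHI, 640), (23, 4, CHI, 8190), (33, 31, DEN, 3430), (39, 10, ATL, 3570), (39, 32, LA, 3570)}.
Joining (Flight ⋈ Airport) and Pilot on city yields {(2, 20, CHI, 7040, LAX, NRT), (2, 20, CHI, 7040, ORD, SEA), (2, 20, CHI, 7040, SEA, MIA), (2, 20, CHI, 7040, SFO, LAX), (2, 20, CHI, 8980, LAX, NRT), (2, 20, CHI, 8980, ORD, SEA), (2, 20, CHI, 8980, SEA, MIA), (2, 20, CHI, 8980, SFO, LAX), (23, 28, LA, 5900, CDG, SFO), (23, 28, LA, 5900, DEN, LAX), (23, 28, LA, 640, CDG, SFO), (23, 28, LA, 640, DEN, LAX), (23, 28, LA, 8190, CDG, SFO), (23, 28, LA, 8190, DEN, LAX), (23, 4, CHI, 5900, LAX, NRT), (23, 4, CHI, 5900, ORD, SEA), (23, 4, CHI, 5900, SEA, MIA), (23, 4, CHI, 5900, SFO, LAX), (23, 4, CHI, 640, LAX, NRT), (23, 4, CHI, 640, ORD, SEA), (23, 4, CHI, 640, SEA, MIA), (23, 4, CHI, 640, SFO, LAX), (23, 4, CHI, 8190, LAX, NRT), (23, 4, CHI, 8190, ORD, SEA), (23, 4, CHI, 8190, SEA, MIA), (23, 4, CHI, 8190, SFO, LAX), (33, 31, DEN, 3430, IAD, SFO), (39, 32, LA, 3570, CDG, SFO), (39, 32, LA, 3570, DEN, LAX)}.
σ[code ≠ LAX]: keep tuples satisfying code ≠ LAX → {(2, 20, CHI, 7040, LAX, NRT), (2, 20, CHI, 7040, ORD, SEA), (2, 20, CHI, 7040, SEA, MIA), (2, 20, CHI, 8980, LAX, NRT), (2, 20, CHI, 8980, ORD, SEA), (2, 20, CHI, 8980, SEA, MIA), (23, 28, LA, 5900, CDG, SFO), (23, 28, LA, 640, CDG, SFO), (23, 28, LA, 8190, CDG, SFO), (23, 4, CHI, 5900, LAX, NRT), (23, 4, CHI, 5900, ORD, SEA), (23, 4, CHI, 5900, SEA, MIA), (23, 4, CHI, 640, LAX, NRT), (23, 4, CHI, 640, ORD, SEA), (23, 4, CHI, 640, SEA, MIA), (23, 4, CHI, 8190, LAX, NRT), (23, 4, CHI, 8190, ORD, SEA), (23, 4, CHI, 8190, SEA, MIA), (33, 31, DEN, 3430, IAD, SFO), (39, 32, LA, 3570, CDG, SFO)}
Keep only column(s) fno, city, src (11 duplicate(s) eliminated): {(2, CHI, LAX), (2, CHI, ORD), (2, CHI, SEA), (23, CHI, LAX), (23, CHI, ORD), (23, CHI, SEA), (23, LA, CDG), (33, DEN, IAD), (39, LA, CDG)}

{(2, CHI, LAX), (2, CHI, ORD), (2, CHI, SEA), (23, CHI, LAX), (23, CHI, ORD), (23, CHI, SEA), (23, LA, CDG), (33, DEN, IAD), (39, LA, CDG)}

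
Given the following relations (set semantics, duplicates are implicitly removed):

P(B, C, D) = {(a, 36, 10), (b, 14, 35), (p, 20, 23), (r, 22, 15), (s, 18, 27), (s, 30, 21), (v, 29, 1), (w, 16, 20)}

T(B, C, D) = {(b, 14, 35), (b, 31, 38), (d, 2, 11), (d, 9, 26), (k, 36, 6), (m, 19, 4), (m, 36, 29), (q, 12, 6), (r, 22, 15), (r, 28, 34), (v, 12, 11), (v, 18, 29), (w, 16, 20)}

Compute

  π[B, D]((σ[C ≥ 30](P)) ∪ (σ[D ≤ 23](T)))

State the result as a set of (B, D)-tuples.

{(a, 10), (d, 11), (k, 6), (m, 4), (q, 6), (r, 15), (s, 21), (v, 11), (w, 20)}

σ[C ≥ 30]: keep tuples satisfying C ≥ 30 → {(a, 36, 10), (s, 30, 21)}
σ[D ≤ 23]: keep tuples satisfying D ≤ 23 → {(d, 2, 11), (k, 36, 6), (m, 19, 4), (q, 12, 6), (r, 22, 15), (v, 12, 11), (w, 16, 20)}
Set union of the two operands is {(a, 36, 10), (d, 2, 11), (k, 36, 6), (m, 19, 4), (q, 12, 6), (r, 22, 15), (s, 30, 21), (v, 12, 11), (w, 16, 20)}.
Keep only column(s) B, D: {(a, 10), (d, 11), (k, 6), (m, 4), (q, 6), (r, 15), (s, 21), (v, 11), (w, 20)}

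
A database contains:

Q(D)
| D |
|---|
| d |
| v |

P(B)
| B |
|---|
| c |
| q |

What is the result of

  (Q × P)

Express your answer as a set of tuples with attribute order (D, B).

{(d, c), (d, q), (v, c), (v, q)}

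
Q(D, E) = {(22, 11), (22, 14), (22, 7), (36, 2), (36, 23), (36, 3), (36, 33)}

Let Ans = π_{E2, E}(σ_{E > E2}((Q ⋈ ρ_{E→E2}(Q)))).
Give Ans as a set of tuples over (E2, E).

{(11, 14), (2, 23), (2, 3), (2, 33), (23, 33), (3, 23), (3, 33), (7, 11), (7, 14)}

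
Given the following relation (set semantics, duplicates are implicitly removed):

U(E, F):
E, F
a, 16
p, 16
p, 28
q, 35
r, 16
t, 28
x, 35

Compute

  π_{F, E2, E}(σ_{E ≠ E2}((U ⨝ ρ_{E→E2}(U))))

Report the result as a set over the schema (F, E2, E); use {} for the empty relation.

ρ[E→E2]: schema becomes (E2, F); tuples unchanged.
U ⋈ ρ_{E→E2}(U) (natural join on F): {(a, 16, a), (a, 16, p), (a, 16, r), (p, 16, a), (p, 16, p), (p, 16, r), (p, 28, p), (p, 28, t), (q, 35, q), (q, 35, x), (r, 16, a), (r, 16, p), (r, 16, r), (t, 28, p), (t, 28, t), (x, 35, q), (x, 35, x)}
Selection E ≠ E2: {(a, 16, p), (a, 16, r), (p, 16, a), (p, 16, r), (p, 28, t), (q, 35, x), (r, 16, a), (r, 16, p), (t, 28, p), (x, 35, q)}
Keep only column(s) F, E2, E: {(16, a, p), (16, a, r), (16, p, a), (16, p, r), (16, r, a), (16, r, p), (28, p, t), (28, t, p), (35, q, x), (35, x, q)}

{(16, a, p), (16, a, r), (16, p, a), (16, p, r), (16, r, a), (16, r, p), (28, p, t), (28, t, p), (35, q, x), (35, x, q)}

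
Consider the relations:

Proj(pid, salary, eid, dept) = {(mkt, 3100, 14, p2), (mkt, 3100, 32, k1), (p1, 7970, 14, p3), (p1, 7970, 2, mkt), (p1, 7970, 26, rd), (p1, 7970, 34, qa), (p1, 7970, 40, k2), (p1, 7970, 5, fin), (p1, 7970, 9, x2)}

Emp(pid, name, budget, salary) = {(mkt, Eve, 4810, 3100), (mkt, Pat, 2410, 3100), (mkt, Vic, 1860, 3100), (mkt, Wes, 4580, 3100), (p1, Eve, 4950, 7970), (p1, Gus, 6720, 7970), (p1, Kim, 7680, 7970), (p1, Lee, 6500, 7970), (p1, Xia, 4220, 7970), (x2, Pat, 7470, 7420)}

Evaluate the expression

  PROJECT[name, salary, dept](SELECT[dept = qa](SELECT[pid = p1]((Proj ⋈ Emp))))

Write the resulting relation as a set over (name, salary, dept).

{(Eve, 7970, qa), (Gus, 7970, qa), (Kim, 7970, qa), (Lee, 7970, qa), (Xia, 7970, qa)}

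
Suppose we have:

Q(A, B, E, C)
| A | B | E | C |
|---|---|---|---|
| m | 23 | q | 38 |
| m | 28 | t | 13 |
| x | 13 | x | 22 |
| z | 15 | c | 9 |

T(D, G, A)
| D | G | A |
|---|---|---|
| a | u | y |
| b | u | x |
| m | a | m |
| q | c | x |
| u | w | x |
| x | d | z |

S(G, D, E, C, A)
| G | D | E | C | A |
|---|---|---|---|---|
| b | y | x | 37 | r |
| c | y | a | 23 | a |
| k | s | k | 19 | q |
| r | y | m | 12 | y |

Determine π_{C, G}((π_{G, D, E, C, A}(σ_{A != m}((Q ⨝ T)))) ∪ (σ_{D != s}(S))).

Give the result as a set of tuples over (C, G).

{(12, r), (22, c), (22, u), (22, w), (23, c), (37, b), (9, d)}

Joining Q and T on A yields {(m, 23, q, 38, m, a), (m, 28, t, 13, m, a), (x, 13, x, 22, b, u), (x, 13, x, 22, q, c), (x, 13, x, 22, u, w), (z, 15, c, 9, x, d)}.
Apply σ_{A != m}; surviving tuples: {(x, 13, x, 22, b, u), (x, 13, x, 22, q, c), (x, 13, x, 22, u, w), (z, 15, c, 9, x, d)}
Keep only column(s) G, D, E, C, A: {(c, q, x, 22, x), (d, x, c, 9, z), (u, b, x, 22, x), (w, u, x, 22, x)}
Apply σ_{D != s}; surviving tuples: {(b, y, x, 37, r), (c, y, a, 23, a), (r, y, m, 12, y)}
Set union of the two operands is {(b, y, x, 37, r), (c, q, x, 22, x), (c, y, a, 23, a), (d, x, c, 9, z), (r, y, m, 12, y), (u, b, x, 22, x), (w, u, x, 22, x)}.
Keep only column(s) C, G: {(12, r), (22, c), (22, u), (22, w), (23, c), (37, b), (9, d)}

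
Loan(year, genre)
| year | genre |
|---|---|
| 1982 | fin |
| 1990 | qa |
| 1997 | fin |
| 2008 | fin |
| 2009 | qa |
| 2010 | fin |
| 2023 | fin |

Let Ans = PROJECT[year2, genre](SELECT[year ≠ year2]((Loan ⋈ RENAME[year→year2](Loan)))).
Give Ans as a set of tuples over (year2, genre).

ρ[year→year2]: schema becomes (year2, genre); tuples unchanged.
Joining Loan and RENAME[year→year2](Loan) on genre yields {(1982, fin, 1982), (1982, fin, 1997), (1982, fin, 2008), (1982, fin, 2010), (1982, fin, 2023), (1990, qa, 1990), (1990, qa, 2009), (1997, fin, 1982), (1997, fin, 1997), (1997, fin, 2008), (1997, fin, 2010), (1997, fin, 2023), (2008, fin, 1982), (2008, fin, 1997), (2008, fin, 2008), (2008, fin, 2010), (2008, fin, 2023), (2009, qa, 1990), (2009, qa, 2009), (2010, fin, 1982), (2010, fin, 1997), (2010, fin, 2008), (2010, fin, 2010), (2010, fin, 2023), (2023, fin, 1982), (2023, fin, 1997), (2023, fin, 2008), (2023, fin, 2010), (2023, fin, 2023)}.
Apply σ_{year ≠ year2}; surviving tuples: {(1982, fin, 1997), (1982, fin, 2008), (1982, fin, 2010), (1982, fin, 2023), (1990, qa, 2009), (1997, fin, 1982), (1997, fin, 2008), (1997, fin, 2010), (1997, fin, 2023), (2008, fin, 1982), (2008, fin, 1997), (2008, fin, 2010), (2008, fin, 2023), (2009, qa, 1990), (2010, fin, 1982), (2010, fin, 1997), (2010, fin, 2008), (2010, fin, 2023), (2023, fin, 1982), (2023, fin, 1997), (2023, fin, 2008), (2023, fin, 2010)}
Projecting to year2, genre (15 duplicate(s) eliminated): {(1982, fin), (1990, qa), (1997, fin), (2008, fin), (2009, qa), (2010, fin), (2023, fin)}

{(1982, fin), (1990, qa), (1997, fin), (2008, fin), (2009, qa), (2010, fin), (2023, fin)}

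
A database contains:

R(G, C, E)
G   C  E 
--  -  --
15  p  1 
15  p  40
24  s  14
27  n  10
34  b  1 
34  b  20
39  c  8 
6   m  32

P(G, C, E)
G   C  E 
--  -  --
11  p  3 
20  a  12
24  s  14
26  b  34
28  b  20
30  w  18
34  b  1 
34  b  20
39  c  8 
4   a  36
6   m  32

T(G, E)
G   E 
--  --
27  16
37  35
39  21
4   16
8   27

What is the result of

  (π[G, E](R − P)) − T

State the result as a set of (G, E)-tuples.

Difference: {(15, p, 1), (15, p, 40), (24, s, 14), (27, n, 10), (34, b, 1), (34, b, 20), (39, c, 8), (6, m, 32)} with {(11, p, 3), (20, a, 12), (24, s, 14), (26, b, 34), (28, b, 20), (30, w, 18), (34, b, 1), (34, b, 20), (39, c, 8), (4, a, 36), (6, m, 32)} → {(15, p, 1), (15, p, 40), (27, n, 10)}
π[G, E]: project onto (G, E) → {(15, 1), (15, 40), (27, 10)}
Difference: {(15, 1), (15, 40), (27, 10)} with {(27, 16), (37, 35), (39, 21), (4, 16), (8, 27)} → {(15, 1), (15, 40), (27, 10)}

{(15, 1), (15, 40), (27, 10)}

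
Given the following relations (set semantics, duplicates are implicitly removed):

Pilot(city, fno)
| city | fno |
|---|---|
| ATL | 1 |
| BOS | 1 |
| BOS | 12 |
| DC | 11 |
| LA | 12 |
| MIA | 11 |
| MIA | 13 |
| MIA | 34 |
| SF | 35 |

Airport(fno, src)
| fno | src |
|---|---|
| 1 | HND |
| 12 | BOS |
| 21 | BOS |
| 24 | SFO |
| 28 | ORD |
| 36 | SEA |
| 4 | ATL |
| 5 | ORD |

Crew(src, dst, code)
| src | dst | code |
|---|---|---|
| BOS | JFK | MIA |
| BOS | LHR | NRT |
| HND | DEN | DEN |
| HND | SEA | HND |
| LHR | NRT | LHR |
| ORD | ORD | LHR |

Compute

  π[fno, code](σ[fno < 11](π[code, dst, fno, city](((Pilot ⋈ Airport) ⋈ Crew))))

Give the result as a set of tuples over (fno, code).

{(1, DEN), (1, HND)}

Pilot ⋈ Airport (natural join on fno): {(ATL, 1, HND), (BOS, 1, HND), (BOS, 12, BOS), (LA, 12, BOS)}
(Pilot ⋈ Airport) ⋈ Crew (natural join on src): {(ATL, 1, HND, DEN, DEN), (ATL, 1, HND, SEA, HND), (BOS, 1, HND, DEN, DEN), (BOS, 1, HND, SEA, HND), (BOS, 12, BOS, JFK, MIA), (BOS, 12, BOS, LHR, NRT), (LA, 12, BOS, JFK, MIA), (LA, 12, BOS, LHR, NRT)}
π[code, dst, fno, city]: project onto (code, dst, fno, city) → {(DEN, DEN, 1, ATL), (DEN, DEN, 1, BOS), (HND, SEA, 1, ATL), (HND, SEA, 1, BOS), (MIA, JFK, 12, BOS), (MIA, JFK, 12, LA), (NRT, LHR, 12, BOS), (NRT, LHR, 12, LA)}
Selection fno < 11: {(DEN, DEN, 1, ATL), (DEN, DEN, 1, BOS), (HND, SEA, 1, ATL), (HND, SEA, 1, BOS)}
π[fno, code]: project onto (fno, code) (2 duplicate(s) eliminated) → {(1, DEN), (1, HND)}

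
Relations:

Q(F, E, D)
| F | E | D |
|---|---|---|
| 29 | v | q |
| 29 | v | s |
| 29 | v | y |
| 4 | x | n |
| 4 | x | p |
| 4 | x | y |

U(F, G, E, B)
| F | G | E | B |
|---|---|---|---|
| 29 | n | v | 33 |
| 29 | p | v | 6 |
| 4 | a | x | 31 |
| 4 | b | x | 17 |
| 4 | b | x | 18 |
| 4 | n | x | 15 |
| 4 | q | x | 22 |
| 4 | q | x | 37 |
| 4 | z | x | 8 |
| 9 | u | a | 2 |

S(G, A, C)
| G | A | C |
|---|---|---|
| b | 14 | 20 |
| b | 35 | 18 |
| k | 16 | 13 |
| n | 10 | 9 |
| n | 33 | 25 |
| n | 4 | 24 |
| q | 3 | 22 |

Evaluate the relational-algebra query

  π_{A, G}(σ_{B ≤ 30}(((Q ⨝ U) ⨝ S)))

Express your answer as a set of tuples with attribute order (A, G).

{(10, n), (14, b), (3, q), (33, n), (35, b), (4, n)}

Q ⋈ U (natural join on F, E): {(29, v, q, n, 33), (29, v, q, p, 6), (29, v, s, n, 33), (29, v, s, p, 6), (29, v, y, n, 33), (29, v, y, p, 6), (4, x, n, a, 31), (4, x, n, b, 17), (4, x, n, b, 18), (4, x, n, n, 15), (4, x, n, q, 22), (4, x, n, q, 37), (4, x, n, z, 8), (4, x, p, a, 31), (4, x, p, b, 17), (4, x, p, b, 18), (4, x, p, n, 15), (4, x, p, q, 22), (4, x, p, q, 37), (4, x, p, z, 8), (4, x, y, a, 31), (4, x, y, b, 17), (4, x, y, b, 18), (4, x, y, n, 15), (4, x, y, q, 22), (4, x, y, q, 37), (4, x, y, z, 8)}
(Q ⨝ U) ⋈ S (natural join on G): {(29, v, q, n, 33, 10, 9), (29, v, q, n, 33, 33, 25), (29, v, q, n, 33, 4, 24), (29, v, s, n, 33, 10, 9), (29, v, s, n, 33, 33, 25), (29, v, s, n, 33, 4, 24), (29, v, y, n, 33, 10, 9), (29, v, y, n, 33, 33, 25), (29, v, y, n, 33, 4, 24), (4, x, n, b, 17, 14, 20), (4, x, n, b, 17, 35, 18), (4, x, n, b, 18, 14, 20), (4, x, n, b, 18, 35, 18), (4, x, n, n, 15, 10, 9), (4, x, n, n, 15, 33, 25), (4, x, n, n, 15, 4, 24), (4, x, n, q, 22, 3, 22), (4, x, n, q, 37, 3, 22), (4, x, p, b, 17, 14, 20), (4, x, p, b, 17, 35, 18), (4, x, p, b, 18, 14, 20), (4, x, p, b, 18, 35, 18), (4, x, p, n, 15, 10, 9), (4, x, p, n, 15, 33, 25), (4, x, p, n, 15, 4, 24), (4, x, p, q, 22, 3, 22), (4, x, p, q, 37, 3, 22), (4, x, y, b, 17, 14, 20), (4, x, y, b, 17, 35, 18), (4, x, y, b, 18, 14, 20), (4, x, y, b, 18, 35, 18), (4, x, y, n, 15, 10, 9), (4, x, y, n, 15, 33, 25), (4, x, y, n, 15, 4, 24), (4, x, y, q, 22, 3, 22), (4, x, y, q, 37, 3, 22)}
Selection B ≤ 30: {(4, x, n, b, 17, 14, 20), (4, x, n, b, 17, 35, 18), (4, x, n, b, 18, 14, 20), (4, x, n, b, 18, 35, 18), (4, x, n, n, 15, 10, 9), (4, x, n, n, 15, 33, 25), (4, x, n, n, 15, 4, 24), (4, x, n, q, 22, 3, 22), (4, x, p, b, 17, 14, 20), (4, x, p, b, 17, 35, 18), (4, x, p, b, 18, 14, 20), (4, x, p, b, 18, 35, 18), (4, x, p, n, 15, 10, 9), (4, x, p, n, 15, 33, 25), (4, x, p, n, 15, 4, 24), (4, x, p, q, 22, 3, 22), (4, x, y, b, 17, 14, 20), (4, x, y, b, 17, 35, 18), (4, x, y, b, 18, 14, 20), (4, x, y, b, 18, 35, 18), (4, x, y, n, 15, 10, 9), (4, x, y, n, 15, 33, 25), (4, x, y, n, 15, 4, 24), (4, x, y, q, 22, 3, 22)}
π[A, G]: project onto (A, G) (18 duplicate(s) eliminated) → {(10, n), (14, b), (3, q), (33, n), (35, b), (4, n)}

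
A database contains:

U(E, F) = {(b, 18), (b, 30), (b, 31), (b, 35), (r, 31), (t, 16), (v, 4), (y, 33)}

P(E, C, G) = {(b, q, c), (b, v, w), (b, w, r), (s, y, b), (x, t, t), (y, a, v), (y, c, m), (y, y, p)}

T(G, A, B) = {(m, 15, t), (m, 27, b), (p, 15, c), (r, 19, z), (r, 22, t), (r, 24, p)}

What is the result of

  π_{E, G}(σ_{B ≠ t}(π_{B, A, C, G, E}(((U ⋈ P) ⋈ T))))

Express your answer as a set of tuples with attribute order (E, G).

Natural join on E: {(b, 18, q, c), (b, 18, v, w), (b, 18, w, r), (b, 30, q, c), (b, 30, v, w), (b, 30, w, r), (b, 31, q, c), (b, 31, v, w), (b, 31, w, r), (b, 35, q, c), (b, 35, v, w), (b, 35, w, r), (y, 33, a, v), (y, 33, c, m), (y, 33, y, p)}
Natural join on G: {(b, 18, w, r, 19, z), (b, 18, w, r, 22, t), (b, 18, w, r, 24, p), (b, 30, w, r, 19, z), (b, 30, w, r, 22, t), (b, 30, w, r, 24, p), (b, 31, w, r, 19, z), (b, 31, w, r, 22, t), (b, 31, w, r, 24, p), (b, 35, w, r, 19, z), (b, 35, w, r, 22, t), (b, 35, w, r, 24, p), (y, 33, c, m, 15, t), (y, 33, c, m, 27, b), (y, 33, y, p, 15, c)}
π[B, A, C, G, E]: project onto (B, A, C, G, E) (9 duplicate(s) eliminated) → {(b, 27, c, m, y), (c, 15, y, p, y), (p, 24, w, r, b), (t, 15, c, m, y), (t, 22, w, r, b), (z, 19, w, r, b)}
Selection B ≠ t: {(b, 27, c, m, y), (c, 15, y, p, y), (p, 24, w, r, b), (z, 19, w, r, b)}
π[E, G]: project onto (E, G) (1 duplicate(s) eliminated) → {(b, r), (y, m), (y, p)}

{(b, r), (y, m), (y, p)}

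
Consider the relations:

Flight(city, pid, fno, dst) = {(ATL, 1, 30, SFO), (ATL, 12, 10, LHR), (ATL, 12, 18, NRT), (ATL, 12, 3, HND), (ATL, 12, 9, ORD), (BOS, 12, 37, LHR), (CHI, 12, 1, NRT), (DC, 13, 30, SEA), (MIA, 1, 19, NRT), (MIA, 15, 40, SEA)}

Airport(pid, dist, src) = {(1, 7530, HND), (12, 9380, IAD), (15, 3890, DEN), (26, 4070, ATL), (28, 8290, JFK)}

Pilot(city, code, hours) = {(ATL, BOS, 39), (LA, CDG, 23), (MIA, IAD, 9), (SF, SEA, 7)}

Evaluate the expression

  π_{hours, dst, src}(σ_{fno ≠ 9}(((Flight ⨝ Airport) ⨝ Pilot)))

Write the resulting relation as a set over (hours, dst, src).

{(39, HND, IAD), (39, LHR, IAD), (39, NRT, IAD), (39, SFO, HND), (9, NRT, HND), (9, SEA, DEN)}

Joining Flight and Airport on pid yields {(ATL, 1, 30, SFO, 7530, HND), (ATL, 12, 10, LHR, 9380, IAD), (ATL, 12, 18, NRT, 9380, IAD), (ATL, 12, 3, HND, 9380, IAD), (ATL, 12, 9, ORD, 9380, IAD), (BOS, 12, 37, LHR, 9380, IAD), (CHI, 12, 1, NRT, 9380, IAD), (MIA, 1, 19, NRT, 7530, HND), (MIA, 15, 40, SEA, 3890, DEN)}.
Joining (Flight ⨝ Airport) and Pilot on city yields {(ATL, 1, 30, SFO, 7530, HND, BOS, 39), (ATL, 12, 10, LHR, 9380, IAD, BOS, 39), (ATL, 12, 18, NRT, 9380, IAD, BOS, 39), (ATL, 12, 3, HND, 9380, IAD, BOS, 39), (ATL, 12, 9, ORD, 9380, IAD, BOS, 39), (MIA, 1, 19, NRT, 7530, HND, IAD, 9), (MIA, 15, 40, SEA, 3890, DEN, IAD, 9)}.
Filtering on fno ≠ 9 leaves {(ATL, 1, 30, SFO, 7530, HND, BOS, 39), (ATL, 12, 10, LHR, 9380, IAD, BOS, 39), (ATL, 12, 18, NRT, 9380, IAD, BOS, 39), (ATL, 12, 3, HND, 9380, IAD, BOS, 39), (MIA, 1, 19, NRT, 7530, HND, IAD, 9), (MIA, 15, 40, SEA, 3890, DEN, IAD, 9)}.
π_{hours, dst, src} gives {(39, HND, IAD), (39, LHR, IAD), (39, NRT, IAD), (39, SFO, HND), (9, NRT, HND), (9, SEA, DEN)}.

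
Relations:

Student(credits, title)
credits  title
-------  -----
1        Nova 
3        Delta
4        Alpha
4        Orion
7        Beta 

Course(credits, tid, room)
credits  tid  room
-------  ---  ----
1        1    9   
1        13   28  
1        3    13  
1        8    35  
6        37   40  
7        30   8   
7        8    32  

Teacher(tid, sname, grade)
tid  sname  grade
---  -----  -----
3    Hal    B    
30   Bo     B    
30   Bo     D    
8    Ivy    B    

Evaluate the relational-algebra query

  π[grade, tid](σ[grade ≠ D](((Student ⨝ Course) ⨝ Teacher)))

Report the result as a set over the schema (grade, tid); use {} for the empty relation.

{(B, 3), (B, 30), (B, 8)}

Natural join on credits: {(1, Nova, 1, 9), (1, Nova, 13, 28), (1, Nova, 3, 13), (1, Nova, 8, 35), (7, Beta, 30, 8), (7, Beta, 8, 32)}
Natural join on tid: {(1, Nova, 3, 13, Hal, B), (1, Nova, 8, 35, Ivy, B), (7, Beta, 30, 8, Bo, B), (7, Beta, 30, 8, Bo, D), (7, Beta, 8, 32, Ivy, B)}
σ[grade ≠ D]: keep tuples satisfying grade ≠ D → {(1, Nova, 3, 13, Hal, B), (1, Nova, 8, 35, Ivy, B), (7, Beta, 30, 8, Bo, B), (7, Beta, 8, 32, Ivy, B)}
Projecting to grade, tid (1 duplicate(s) eliminated): {(B, 3), (B, 30), (B, 8)}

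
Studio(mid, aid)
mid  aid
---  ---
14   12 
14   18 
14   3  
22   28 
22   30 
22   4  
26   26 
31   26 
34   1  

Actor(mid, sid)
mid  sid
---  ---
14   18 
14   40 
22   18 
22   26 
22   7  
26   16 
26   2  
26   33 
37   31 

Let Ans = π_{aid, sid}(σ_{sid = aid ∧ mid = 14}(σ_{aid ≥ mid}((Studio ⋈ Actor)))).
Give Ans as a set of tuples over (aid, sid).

{(18, 18)}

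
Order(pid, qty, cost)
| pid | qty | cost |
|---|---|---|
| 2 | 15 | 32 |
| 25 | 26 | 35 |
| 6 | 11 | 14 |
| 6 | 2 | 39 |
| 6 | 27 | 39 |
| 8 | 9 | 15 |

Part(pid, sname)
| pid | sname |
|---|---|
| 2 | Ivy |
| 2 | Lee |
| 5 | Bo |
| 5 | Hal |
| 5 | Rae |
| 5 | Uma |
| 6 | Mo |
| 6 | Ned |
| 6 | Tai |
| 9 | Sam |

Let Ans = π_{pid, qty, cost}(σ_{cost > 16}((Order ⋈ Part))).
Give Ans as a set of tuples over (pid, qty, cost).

{(2, 15, 32), (6, 2, 39), (6, 27, 39)}

Order ⋈ Part (natural join on pid): {(2, 15, 32, Ivy), (2, 15, 32, Lee), (6, 11, 14, Mo), (6, 11, 14, Ned), (6, 11, 14, Tai), (6, 2, 39, Mo), (6, 2, 39, Ned), (6, 2, 39, Tai), (6, 27, 39, Mo), (6, 27, 39, Ned), (6, 27, 39, Tai)}
Apply σ_{cost > 16}; surviving tuples: {(2, 15, 32, Ivy), (2, 15, 32, Lee), (6, 2, 39, Mo), (6, 2, 39, Ned), (6, 2, 39, Tai), (6, 27, 39, Mo), (6, 27, 39, Ned), (6, 27, 39, Tai)}
π_{pid, qty, cost} gives {(2, 15, 32), (6, 2, 39), (6, 27, 39)} (5 duplicate(s) eliminated).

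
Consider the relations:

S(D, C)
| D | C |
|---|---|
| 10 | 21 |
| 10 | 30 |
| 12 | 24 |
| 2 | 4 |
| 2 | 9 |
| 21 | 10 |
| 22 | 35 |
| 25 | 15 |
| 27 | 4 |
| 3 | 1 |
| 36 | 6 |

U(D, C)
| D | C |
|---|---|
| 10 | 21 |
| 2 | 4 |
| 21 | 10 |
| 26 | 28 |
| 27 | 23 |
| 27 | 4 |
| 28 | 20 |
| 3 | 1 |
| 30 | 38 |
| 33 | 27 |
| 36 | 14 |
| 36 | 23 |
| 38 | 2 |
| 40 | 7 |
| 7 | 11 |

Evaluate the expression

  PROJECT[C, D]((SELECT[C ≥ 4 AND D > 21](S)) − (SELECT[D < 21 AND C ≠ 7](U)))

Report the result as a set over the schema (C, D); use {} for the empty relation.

σ[C ≥ 4 AND D > 21]: keep tuples satisfying C ≥ 4 AND D > 21 → {(22, 35), (25, 15), (27, 4), (36, 6)}
σ[D < 21 AND C ≠ 7]: keep tuples satisfying D < 21 AND C ≠ 7 → {(10, 21), (2, 4), (3, 1), (7, 11)}
Difference: {(22, 35), (25, 15), (27, 4), (36, 6)} with {(10, 21), (2, 4), (3, 1), (7, 11)} → {(22, 35), (25, 15), (27, 4), (36, 6)}
π_{C, D} gives {(15, 25), (35, 22), (4, 27), (6, 36)}.

{(15, 25), (35, 22), (4, 27), (6, 36)}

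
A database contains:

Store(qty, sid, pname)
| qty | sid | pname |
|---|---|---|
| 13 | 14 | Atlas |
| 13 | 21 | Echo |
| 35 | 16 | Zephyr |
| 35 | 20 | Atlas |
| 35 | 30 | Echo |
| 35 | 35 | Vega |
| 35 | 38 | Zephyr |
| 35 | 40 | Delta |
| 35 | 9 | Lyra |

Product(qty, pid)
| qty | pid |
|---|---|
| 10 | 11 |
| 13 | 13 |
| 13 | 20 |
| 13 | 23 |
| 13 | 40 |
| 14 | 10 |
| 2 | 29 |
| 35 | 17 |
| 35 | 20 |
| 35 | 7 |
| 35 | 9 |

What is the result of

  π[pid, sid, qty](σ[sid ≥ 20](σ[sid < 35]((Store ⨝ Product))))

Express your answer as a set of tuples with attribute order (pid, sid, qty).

{(13, 21, 13), (17, 20, 35), (17, 30, 35), (20, 20, 35), (20, 21, 13), (20, 30, 35), (23, 21, 13), (40, 21, 13), (7, 20, 35), (7, 30, 35), (9, 20, 35), (9, 30, 35)}

Joining Store and Product on qty yields {(13, 14, Atlas, 13), (13, 14, Atlas, 20), (13, 14, Atlas, 23), (13, 14, Atlas, 40), (13, 21, Echo, 13), (13, 21, Echo, 20), (13, 21, Echo, 23), (13, 21, Echo, 40), (35, 16, Zephyr, 17), (35, 16, Zephyr, 20), (35, 16, Zephyr, 7), (35, 16, Zephyr, 9), (35, 20, Atlas, 17), (35, 20, Atlas, 20), (35, 20, Atlas, 7), (35, 20, Atlas, 9), (35, 30, Echo, 17), (35, 30, Echo, 20), (35, 30, Echo, 7), (35, 30, Echo, 9), (35, 35, Vega, 17), (35, 35, Vega, 20), (35, 35, Vega, 7), (35, 35, Vega, 9), (35, 38, Zephyr, 17), (35, 38, Zephyr, 20), (35, 38, Zephyr, 7), (35, 38, Zephyr, 9), (35, 40, Delta, 17), (35, 40, Delta, 20), (35, 40, Delta, 7), (35, 40, Delta, 9), (35, 9, Lyra, 17), (35, 9, Lyra, 20), (35, 9, Lyra, 7), (35, 9, Lyra, 9)}.
Selection sid < 35: {(13, 14, Atlas, 13), (13, 14, Atlas, 20), (13, 14, Atlas, 23), (13, 14, Atlas, 40), (13, 21, Echo, 13), (13, 21, Echo, 20), (13, 21, Echo, 23), (13, 21, Echo, 40), (35, 16, Zephyr, 17), (35, 16, Zephyr, 20), (35, 16, Zephyr, 7), (35, 16, Zephyr, 9), (35, 20, Atlas, 17), (35, 20, Atlas, 20), (35, 20, Atlas, 7), (35, 20, Atlas, 9), (35, 30, Echo, 17), (35, 30, Echo, 20), (35, 30, Echo, 7), (35, 30, Echo, 9), (35, 9, Lyra, 17), (35, 9, Lyra, 20), (35, 9, Lyra, 7), (35, 9, Lyra, 9)}
Selection sid ≥ 20: {(13, 21, Echo, 13), (13, 21, Echo, 20), (13, 21, Echo, 23), (13, 21, Echo, 40), (35, 20, Atlas, 17), (35, 20, Atlas, 20), (35, 20, Atlas, 7), (35, 20, Atlas, 9), (35, 30, Echo, 17), (35, 30, Echo, 20), (35, 30, Echo, 7), (35, 30, Echo, 9)}
Projecting to pid, sid, qty: {(13, 21, 13), (17, 20, 35), (17, 30, 35), (20, 20, 35), (20, 21, 13), (20, 30, 35), (23, 21, 13), (40, 21, 13), (7, 20, 35), (7, 30, 35), (9, 20, 35), (9, 30, 35)}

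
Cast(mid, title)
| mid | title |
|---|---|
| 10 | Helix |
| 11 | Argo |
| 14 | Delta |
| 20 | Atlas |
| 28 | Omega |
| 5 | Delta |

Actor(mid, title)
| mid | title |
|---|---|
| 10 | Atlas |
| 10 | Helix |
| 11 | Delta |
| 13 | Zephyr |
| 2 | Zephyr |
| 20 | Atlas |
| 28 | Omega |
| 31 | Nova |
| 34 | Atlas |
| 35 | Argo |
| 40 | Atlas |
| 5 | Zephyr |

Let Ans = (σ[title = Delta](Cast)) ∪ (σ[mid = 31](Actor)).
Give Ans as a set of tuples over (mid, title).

Apply σ_{title = Delta}; surviving tuples: {(14, Delta), (5, Delta)}
Apply σ_{mid = 31}; surviving tuples: {(31, Nova)}
Taking the union: {(14, Delta), (31, Nova), (5, Delta)}

{(14, Delta), (31, Nova), (5, Delta)}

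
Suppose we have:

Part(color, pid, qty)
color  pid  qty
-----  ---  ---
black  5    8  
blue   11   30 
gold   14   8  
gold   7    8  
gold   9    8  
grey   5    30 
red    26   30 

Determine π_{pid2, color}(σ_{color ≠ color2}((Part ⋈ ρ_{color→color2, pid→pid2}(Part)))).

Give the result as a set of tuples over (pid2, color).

ρ[color→color2, pid→pid2]: schema becomes (color2, pid2, qty); tuples unchanged.
Natural join on qty: {(black, 5, 8, black, 5), (black, 5, 8, gold, 14), (black, 5, 8, gold, 7), (black, 5, 8, gold, 9), (blue, 11, 30, blue, 11), (blue, 11, 30, grey, 5), (blue, 11, 30, red, 26), (gold, 14, 8, black, 5), (gold, 14, 8, gold, 14), (gold, 14, 8, gold, 7), (gold, 14, 8, gold, 9), (gold, 7, 8, black, 5), (gold, 7, 8, gold, 14), (gold, 7, 8, gold, 7), (gold, 7, 8, gold, 9), (gold, 9, 8, black, 5), (gold, 9, 8, gold, 14), (gold, 9, 8, gold, 7), (gold, 9, 8, gold, 9), (grey, 5, 30, blue, 11), (grey, 5, 30, grey, 5), (grey, 5, 30, red, 26), (red, 26, 30, blue, 11), (red, 26, 30, grey, 5), (red, 26, 30, red, 26)}
Selection color ≠ color2: {(black, 5, 8, gold, 14), (black, 5, 8, gold, 7), (black, 5, 8, gold, 9), (blue, 11, 30, grey, 5), (blue, 11, 30, red, 26), (gold, 14, 8, black, 5), (gold, 7, 8, black, 5), (gold, 9, 8, black, 5), (grey, 5, 30, blue, 11), (grey, 5, 30, red, 26), (red, 26, 30, blue, 11), (red, 26, 30, grey, 5)}
π[pid2, color]: project onto (pid2, color) (2 duplicate(s) eliminated) → {(11, grey), (11, red), (14, black), (26, blue), (26, grey), (5, blue), (5, gold), (5, red), (7, black), (9, black)}

{(11, grey), (11, red), (14, black), (26, blue), (26, grey), (5, blue), (5, gold), (5, red), (7, black), (9, black)}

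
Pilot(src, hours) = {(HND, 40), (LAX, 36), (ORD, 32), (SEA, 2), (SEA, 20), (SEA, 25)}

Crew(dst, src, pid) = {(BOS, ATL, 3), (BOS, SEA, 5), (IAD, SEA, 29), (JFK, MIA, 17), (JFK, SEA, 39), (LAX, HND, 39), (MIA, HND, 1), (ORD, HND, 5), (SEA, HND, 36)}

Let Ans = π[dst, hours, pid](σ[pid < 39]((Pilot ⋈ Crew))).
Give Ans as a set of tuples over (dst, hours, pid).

{(BOS, 2, 5), (BOS, 20, 5), (BOS, 25, 5), (IAD, 2, 29), (IAD, 20, 29), (IAD, 25, 29), (MIA, 40, 1), (ORD, 40, 5), (SEA, 40, 36)}

Joining Pilot and Crew on src yields {(HND, 40, LAX, 39), (HND, 40, MIA, 1), (HND, 40, ORD, 5), (HND, 40, SEA, 36), (SEA, 2, BOS, 5), (SEA, 2, IAD, 29), (SEA, 2, JFK, 39), (SEA, 20, BOS, 5), (SEA, 20, IAD, 29), (SEA, 20, JFK, 39), (SEA, 25, BOS, 5), (SEA, 25, IAD, 29), (SEA, 25, JFK, 39)}.
σ[pid < 39]: keep tuples satisfying pid < 39 → {(HND, 40, MIA, 1), (HND, 40, ORD, 5), (HND, 40, SEA, 36), (SEA, 2, BOS, 5), (SEA, 2, IAD, 29), (SEA, 20, BOS, 5), (SEA, 20, IAD, 29), (SEA, 25, BOS, 5), (SEA, 25, IAD, 29)}
Projecting to dst, hours, pid: {(BOS, 2, 5), (BOS, 20, 5), (BOS, 25, 5), (IAD, 2, 29), (IAD, 20, 29), (IAD, 25, 29), (MIA, 40, 1), (ORD, 40, 5), (SEA, 40, 36)}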